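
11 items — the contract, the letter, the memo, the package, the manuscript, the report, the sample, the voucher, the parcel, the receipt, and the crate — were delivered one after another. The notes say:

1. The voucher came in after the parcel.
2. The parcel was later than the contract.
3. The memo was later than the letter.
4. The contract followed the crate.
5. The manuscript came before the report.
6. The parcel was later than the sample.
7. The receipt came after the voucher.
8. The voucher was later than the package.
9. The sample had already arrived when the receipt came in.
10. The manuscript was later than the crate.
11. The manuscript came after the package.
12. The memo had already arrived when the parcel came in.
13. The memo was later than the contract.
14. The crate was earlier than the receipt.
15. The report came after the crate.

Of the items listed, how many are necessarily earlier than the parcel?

5

Directly stated before the parcel: the contract, the memo, and the sample.
The crate reaches the parcel via the crate → the contract → the parcel.
The letter reaches the parcel via the letter → the memo → the parcel.
No chain forces the voucher (or any of the others) ahead of the parcel.
That's the contract, the crate, the letter, the memo, and the sample — 5 in all.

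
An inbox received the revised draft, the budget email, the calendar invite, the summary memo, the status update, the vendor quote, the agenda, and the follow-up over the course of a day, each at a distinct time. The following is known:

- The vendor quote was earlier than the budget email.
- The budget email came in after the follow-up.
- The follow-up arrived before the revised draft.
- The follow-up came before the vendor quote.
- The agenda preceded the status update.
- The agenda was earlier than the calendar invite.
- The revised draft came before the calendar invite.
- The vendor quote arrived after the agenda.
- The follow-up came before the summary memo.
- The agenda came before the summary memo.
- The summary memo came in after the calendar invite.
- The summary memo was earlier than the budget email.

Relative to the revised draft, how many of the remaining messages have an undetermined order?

3

Forced before the revised draft: the follow-up; forced after the revised draft: the budget email, the calendar invite, and the summary memo.
That leaves the agenda, the status update, and the vendor quote with no forced order relative to the revised draft — 3.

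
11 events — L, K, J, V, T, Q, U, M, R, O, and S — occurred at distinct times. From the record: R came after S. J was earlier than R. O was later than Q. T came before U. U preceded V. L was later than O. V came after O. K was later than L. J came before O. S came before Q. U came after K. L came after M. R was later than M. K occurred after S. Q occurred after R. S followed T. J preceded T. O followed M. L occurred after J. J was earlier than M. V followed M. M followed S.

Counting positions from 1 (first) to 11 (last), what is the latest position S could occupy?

3

S must come before K, L, M, O, Q, R, U, and V — 8 events forced after it.
Everything else can be placed before S in some valid order, so S can sit as late as position 11 − 8 = 3.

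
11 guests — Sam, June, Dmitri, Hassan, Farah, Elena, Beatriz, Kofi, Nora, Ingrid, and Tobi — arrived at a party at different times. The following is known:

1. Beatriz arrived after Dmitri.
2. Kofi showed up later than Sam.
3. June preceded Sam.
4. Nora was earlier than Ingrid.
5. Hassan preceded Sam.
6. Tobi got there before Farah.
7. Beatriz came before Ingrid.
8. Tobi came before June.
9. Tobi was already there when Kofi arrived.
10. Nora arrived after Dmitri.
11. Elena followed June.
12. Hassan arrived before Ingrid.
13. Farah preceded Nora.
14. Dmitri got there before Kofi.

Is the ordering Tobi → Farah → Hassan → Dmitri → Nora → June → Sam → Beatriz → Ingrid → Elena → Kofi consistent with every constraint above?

yes

Check each stated constraint against the proposed order — e.g. Dmitri is ahead of Kofi; Tobi is ahead of Kofi. Every pair is in the required order; nothing is violated.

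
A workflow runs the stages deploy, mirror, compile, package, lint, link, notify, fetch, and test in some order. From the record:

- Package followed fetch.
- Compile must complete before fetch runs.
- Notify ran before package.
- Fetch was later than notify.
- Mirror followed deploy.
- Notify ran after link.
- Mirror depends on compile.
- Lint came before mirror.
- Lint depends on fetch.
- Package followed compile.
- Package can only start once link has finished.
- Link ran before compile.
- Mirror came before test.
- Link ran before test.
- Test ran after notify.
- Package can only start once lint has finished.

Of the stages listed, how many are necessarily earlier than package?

Directly stated before package: compile, fetch, link, lint, and notify.
No chain forces test (or any of the others) ahead of package.
That's compile, fetch, link, lint, and notify — 5 in all.

5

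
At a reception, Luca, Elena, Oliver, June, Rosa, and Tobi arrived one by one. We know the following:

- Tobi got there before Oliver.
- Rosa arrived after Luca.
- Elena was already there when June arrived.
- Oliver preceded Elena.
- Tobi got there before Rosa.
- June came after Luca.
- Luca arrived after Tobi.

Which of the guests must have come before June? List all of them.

Directly stated before June: Elena and Luca.
Oliver reaches June via Oliver → Elena → June.
Tobi reaches June via Tobi → Luca → June.
No chain forces Rosa ahead of June.

Elena, Luca, Oliver, Tobi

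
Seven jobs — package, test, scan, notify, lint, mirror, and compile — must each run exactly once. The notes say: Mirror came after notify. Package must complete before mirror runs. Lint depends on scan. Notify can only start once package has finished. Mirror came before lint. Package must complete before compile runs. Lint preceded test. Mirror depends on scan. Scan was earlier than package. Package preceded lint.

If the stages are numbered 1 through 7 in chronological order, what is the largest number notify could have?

4

Notify must come before lint, mirror, and test — 3 stages forced after it.
Everything else can be placed before notify in some valid order, so notify can sit as late as position 7 − 3 = 4.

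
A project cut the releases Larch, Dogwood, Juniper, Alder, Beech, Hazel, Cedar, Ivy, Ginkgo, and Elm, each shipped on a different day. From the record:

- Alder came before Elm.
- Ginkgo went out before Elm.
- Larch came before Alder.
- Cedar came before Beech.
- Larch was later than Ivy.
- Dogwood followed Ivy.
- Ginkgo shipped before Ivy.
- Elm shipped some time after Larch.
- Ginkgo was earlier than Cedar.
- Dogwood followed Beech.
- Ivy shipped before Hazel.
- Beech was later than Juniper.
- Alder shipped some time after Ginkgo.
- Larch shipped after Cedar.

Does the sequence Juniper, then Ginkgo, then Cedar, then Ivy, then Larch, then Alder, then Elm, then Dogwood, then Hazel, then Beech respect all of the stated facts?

The constraints require Beech before Dogwood, but in the proposed sequence Dogwood appears ahead of Beech. That one violation is enough.

no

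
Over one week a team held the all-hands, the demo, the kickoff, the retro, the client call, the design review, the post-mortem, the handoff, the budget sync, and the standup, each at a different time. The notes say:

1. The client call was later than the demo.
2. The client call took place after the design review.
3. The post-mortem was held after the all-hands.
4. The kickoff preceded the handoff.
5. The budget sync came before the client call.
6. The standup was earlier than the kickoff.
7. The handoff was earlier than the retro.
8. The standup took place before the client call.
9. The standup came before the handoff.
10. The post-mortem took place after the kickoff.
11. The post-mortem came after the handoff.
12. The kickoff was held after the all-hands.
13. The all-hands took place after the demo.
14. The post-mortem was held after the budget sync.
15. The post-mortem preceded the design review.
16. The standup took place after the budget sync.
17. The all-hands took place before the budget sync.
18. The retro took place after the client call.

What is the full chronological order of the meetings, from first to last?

The constraints fix every adjacent pair, so only one ordering works:
the demo → the all-hands → the budget sync → the standup → the kickoff → the handoff → the post-mortem → the design review → the client call → the retro.

the demo, the all-hands, the budget sync, the standup, the kickoff, the handoff, the post-mortem, the design review, the client call, the retro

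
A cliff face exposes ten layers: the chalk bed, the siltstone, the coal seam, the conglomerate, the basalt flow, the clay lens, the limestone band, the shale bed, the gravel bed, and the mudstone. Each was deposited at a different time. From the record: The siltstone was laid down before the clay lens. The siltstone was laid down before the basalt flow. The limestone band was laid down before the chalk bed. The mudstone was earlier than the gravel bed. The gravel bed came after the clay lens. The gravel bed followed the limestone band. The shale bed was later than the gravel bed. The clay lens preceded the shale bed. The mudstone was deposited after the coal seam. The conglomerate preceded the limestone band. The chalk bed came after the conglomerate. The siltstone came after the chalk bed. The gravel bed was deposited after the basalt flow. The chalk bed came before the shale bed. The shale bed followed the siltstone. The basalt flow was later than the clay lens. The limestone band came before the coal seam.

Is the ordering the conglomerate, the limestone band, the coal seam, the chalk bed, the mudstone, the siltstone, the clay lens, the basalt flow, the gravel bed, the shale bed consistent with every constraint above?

yes

Check each stated constraint against the proposed order — e.g. the chalk bed is ahead of the shale bed; the limestone band is ahead of the gravel bed. Every pair is in the required order; nothing is violated.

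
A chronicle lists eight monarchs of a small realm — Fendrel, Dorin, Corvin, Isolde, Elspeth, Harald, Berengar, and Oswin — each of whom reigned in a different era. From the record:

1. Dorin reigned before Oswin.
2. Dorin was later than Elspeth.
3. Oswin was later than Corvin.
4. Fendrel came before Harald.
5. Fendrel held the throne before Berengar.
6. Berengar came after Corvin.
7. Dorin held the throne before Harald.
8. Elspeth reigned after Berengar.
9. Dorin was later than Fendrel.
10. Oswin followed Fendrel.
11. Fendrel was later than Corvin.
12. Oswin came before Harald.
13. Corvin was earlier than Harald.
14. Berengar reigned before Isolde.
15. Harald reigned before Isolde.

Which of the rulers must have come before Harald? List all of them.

Directly stated before Harald: Corvin, Dorin, Fendrel, and Oswin.
Berengar reaches Harald via Berengar → Elspeth → Dorin → Harald.
Elspeth reaches Harald via Elspeth → Dorin → Harald.

Berengar, Corvin, Dorin, Elspeth, Fendrel, Oswin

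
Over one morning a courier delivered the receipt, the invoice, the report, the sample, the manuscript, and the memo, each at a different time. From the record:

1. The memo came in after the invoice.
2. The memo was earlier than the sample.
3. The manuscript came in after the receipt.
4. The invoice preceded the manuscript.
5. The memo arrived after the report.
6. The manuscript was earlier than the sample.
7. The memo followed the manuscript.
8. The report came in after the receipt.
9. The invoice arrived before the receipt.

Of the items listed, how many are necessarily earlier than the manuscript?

2

Directly stated before the manuscript: the invoice and the receipt.
No chain forces the sample (or any of the others) ahead of the manuscript.
That's the invoice and the receipt — 2 in all.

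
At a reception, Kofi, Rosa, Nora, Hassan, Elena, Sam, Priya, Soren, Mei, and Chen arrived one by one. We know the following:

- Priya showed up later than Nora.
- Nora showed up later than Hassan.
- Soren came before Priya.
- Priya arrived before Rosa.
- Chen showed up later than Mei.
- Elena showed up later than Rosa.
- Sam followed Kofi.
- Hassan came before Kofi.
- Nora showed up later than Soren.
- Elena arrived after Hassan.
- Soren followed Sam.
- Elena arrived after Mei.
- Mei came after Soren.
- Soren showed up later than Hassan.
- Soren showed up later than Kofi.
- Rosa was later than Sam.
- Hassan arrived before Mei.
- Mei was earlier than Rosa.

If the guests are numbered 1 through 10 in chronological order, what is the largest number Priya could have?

8

Priya must come before Elena and Rosa — 2 guests forced after them.
Everything else can be placed before Priya in some valid order, so Priya can sit as late as position 10 − 2 = 8.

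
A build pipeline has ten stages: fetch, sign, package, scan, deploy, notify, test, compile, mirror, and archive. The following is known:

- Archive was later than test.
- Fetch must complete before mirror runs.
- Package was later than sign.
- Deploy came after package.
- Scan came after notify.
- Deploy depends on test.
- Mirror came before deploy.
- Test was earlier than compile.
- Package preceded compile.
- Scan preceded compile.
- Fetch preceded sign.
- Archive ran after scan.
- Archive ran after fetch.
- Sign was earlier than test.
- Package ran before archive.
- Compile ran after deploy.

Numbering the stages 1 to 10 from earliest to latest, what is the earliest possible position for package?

3

Fetch and sign must both come before package — 2 forced predecessors.
Nothing else is forced ahead of package, so its earliest slot is position 2 + 1 = 3.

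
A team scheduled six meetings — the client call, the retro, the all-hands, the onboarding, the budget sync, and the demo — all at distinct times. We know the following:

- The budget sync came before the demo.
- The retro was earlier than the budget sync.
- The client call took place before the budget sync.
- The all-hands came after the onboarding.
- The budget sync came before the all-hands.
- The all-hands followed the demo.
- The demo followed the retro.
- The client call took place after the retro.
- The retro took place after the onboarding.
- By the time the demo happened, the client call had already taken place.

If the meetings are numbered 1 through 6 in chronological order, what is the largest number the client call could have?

The client call must come before the all-hands, the budget sync, and the demo — 3 meetings forced after it.
Everything else can be placed before the client call in some valid order, so the client call can sit as late as position 6 − 3 = 3.

3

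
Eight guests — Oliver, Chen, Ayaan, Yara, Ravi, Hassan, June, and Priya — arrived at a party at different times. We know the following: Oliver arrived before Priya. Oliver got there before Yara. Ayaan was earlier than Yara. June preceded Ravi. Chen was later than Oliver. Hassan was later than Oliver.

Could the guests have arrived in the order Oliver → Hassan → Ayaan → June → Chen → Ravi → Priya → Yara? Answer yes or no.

Check each stated constraint against the proposed order — e.g. Oliver is ahead of Priya; Oliver is ahead of Yara. Every pair is in the required order; nothing is violated.

yes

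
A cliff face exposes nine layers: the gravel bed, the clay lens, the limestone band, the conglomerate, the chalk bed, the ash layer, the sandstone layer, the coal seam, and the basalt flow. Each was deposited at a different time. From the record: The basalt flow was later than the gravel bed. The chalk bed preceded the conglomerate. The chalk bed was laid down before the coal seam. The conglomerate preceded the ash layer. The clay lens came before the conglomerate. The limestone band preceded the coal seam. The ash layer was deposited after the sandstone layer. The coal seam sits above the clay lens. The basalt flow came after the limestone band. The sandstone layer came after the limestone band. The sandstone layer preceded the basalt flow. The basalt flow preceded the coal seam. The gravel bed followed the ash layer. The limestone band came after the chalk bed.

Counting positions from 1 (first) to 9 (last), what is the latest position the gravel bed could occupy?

The gravel bed must come before the basalt flow and the coal seam — 2 layers forced after it.
Everything else can be placed before the gravel bed in some valid order, so the gravel bed can sit as late as position 9 − 2 = 7.

7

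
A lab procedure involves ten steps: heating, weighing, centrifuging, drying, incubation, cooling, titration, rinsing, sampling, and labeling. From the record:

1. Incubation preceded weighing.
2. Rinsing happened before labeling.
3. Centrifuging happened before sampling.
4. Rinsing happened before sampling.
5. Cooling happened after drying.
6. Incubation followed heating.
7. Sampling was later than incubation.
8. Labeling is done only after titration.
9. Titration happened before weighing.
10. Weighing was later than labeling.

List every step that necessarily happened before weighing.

Directly stated before weighing: incubation, labeling, and titration.
Heating reaches weighing via heating → incubation → weighing.
Rinsing reaches weighing via rinsing → labeling → weighing.
No chain forces cooling (or any of the others) ahead of weighing.

heating, incubation, labeling, rinsing, titration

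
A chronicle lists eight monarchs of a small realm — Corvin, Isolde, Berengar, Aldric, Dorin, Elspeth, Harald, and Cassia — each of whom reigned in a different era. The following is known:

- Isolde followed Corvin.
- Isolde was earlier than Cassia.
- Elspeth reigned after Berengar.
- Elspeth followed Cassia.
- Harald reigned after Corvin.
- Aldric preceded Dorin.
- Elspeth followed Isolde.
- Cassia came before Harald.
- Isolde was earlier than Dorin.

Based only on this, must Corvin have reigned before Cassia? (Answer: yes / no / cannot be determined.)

Chain the constraints: Corvin → Isolde → Cassia. Each link is directly stated, so Corvin comes before Cassia.

yes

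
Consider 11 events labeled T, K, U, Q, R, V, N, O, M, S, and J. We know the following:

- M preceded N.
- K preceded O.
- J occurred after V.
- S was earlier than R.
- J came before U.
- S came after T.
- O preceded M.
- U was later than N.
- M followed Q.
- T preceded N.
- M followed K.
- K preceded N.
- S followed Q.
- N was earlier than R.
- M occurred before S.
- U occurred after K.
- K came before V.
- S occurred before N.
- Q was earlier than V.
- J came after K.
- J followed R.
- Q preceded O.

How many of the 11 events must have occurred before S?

5

Directly stated before S: M, Q, and T.
K reaches S via K → M → S.
O reaches S via O → M → S.
That's K, M, O, Q, and T — 5 in all.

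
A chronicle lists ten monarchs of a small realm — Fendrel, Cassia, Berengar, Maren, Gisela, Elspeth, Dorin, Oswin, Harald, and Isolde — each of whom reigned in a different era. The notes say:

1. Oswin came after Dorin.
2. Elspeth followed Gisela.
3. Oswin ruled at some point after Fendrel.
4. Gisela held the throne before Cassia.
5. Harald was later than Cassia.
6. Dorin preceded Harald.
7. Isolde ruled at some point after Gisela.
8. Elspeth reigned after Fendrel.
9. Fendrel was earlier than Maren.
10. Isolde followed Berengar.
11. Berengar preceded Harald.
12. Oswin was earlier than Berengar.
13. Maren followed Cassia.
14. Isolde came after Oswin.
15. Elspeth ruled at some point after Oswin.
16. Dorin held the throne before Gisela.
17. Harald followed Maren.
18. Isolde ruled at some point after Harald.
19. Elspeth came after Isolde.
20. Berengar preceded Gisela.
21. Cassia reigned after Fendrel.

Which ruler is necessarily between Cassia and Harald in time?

Tracing the constraints gives Cassia → Maren → Harald, so Maren sits after Cassia and before Harald.
No other ruler is forced both after Cassia and before Harald.

Maren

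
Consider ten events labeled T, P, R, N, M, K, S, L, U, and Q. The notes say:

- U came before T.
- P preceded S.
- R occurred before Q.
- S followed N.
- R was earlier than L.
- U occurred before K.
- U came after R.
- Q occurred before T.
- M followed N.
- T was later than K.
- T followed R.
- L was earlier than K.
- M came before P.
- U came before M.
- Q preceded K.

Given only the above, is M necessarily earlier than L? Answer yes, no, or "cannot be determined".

No chain of stated constraints runs from M to L, and none runs from L to M either.
So the relative order of M and L is not fixed by the given facts.

cannot be determined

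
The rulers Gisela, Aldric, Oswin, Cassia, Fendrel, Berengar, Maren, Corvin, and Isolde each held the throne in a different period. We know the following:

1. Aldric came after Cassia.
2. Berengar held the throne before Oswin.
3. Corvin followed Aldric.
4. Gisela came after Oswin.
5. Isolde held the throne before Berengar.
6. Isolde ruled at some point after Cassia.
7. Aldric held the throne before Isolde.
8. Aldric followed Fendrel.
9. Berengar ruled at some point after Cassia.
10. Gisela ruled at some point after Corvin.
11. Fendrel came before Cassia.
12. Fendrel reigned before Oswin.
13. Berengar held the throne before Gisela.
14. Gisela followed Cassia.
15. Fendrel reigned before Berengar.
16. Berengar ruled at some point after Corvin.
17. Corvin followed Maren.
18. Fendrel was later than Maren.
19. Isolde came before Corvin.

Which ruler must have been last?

Every other ruler has a chain of constraints placing them before Gisela, so Gisela is last.

Gisela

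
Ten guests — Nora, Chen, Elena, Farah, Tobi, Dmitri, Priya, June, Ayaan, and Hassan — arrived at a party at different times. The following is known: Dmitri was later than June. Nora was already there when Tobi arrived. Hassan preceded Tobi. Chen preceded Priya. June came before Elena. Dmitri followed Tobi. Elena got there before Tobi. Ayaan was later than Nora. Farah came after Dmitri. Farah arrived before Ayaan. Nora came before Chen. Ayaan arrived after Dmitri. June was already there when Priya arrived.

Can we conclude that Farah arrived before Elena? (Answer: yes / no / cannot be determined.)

no

Tracing the constraints gives Elena → Tobi → Dmitri → Farah, so Elena must come before Farah.
That means Farah cannot be before Elena.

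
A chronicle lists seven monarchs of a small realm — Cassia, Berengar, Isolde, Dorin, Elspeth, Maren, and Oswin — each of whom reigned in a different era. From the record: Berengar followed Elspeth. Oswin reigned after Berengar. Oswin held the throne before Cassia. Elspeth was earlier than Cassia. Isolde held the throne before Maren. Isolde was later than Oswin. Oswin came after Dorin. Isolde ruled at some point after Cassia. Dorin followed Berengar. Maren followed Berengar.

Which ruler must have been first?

Elspeth has a chain of constraints placing them before every other ruler, so Elspeth must be first.

Elspeth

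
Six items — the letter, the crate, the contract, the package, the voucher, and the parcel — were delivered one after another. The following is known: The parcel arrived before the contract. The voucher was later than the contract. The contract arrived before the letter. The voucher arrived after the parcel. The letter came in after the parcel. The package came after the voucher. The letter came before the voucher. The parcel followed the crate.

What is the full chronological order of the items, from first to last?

the crate, the parcel, the contract, the letter, the voucher, the package

The constraints fix every adjacent pair, so only one ordering works:
the crate → the parcel → the contract → the letter → the voucher → the package.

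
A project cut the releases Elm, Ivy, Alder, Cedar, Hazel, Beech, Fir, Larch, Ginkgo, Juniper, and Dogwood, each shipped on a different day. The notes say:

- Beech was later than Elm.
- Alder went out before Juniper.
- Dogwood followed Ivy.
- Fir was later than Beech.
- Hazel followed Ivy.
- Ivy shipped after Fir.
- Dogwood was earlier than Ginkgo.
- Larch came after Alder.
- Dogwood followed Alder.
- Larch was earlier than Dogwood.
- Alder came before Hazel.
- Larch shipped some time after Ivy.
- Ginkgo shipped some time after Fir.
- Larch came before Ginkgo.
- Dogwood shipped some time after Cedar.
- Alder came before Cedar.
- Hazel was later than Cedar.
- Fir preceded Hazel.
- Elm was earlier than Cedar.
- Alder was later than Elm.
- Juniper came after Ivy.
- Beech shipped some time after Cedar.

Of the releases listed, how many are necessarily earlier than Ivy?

Directly stated before Ivy: Fir.
Alder reaches Ivy via Alder → Cedar → Beech → Fir → Ivy.
Beech reaches Ivy via Beech → Fir → Ivy.
Cedar reaches Ivy via Cedar → Beech → Fir → Ivy.
Likewise Elm reaches Ivy by chaining the stated constraints.
No chain forces Dogwood (or any of the others) ahead of Ivy.
That's Alder, Beech, Cedar, Elm, and Fir — 5 in all.

5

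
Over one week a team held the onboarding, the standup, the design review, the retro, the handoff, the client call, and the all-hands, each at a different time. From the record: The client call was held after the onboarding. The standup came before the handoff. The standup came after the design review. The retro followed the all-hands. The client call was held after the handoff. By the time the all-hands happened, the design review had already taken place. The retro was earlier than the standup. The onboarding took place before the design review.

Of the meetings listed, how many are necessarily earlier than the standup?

4

Directly stated before the standup: the design review and the retro.
The all-hands reaches the standup via the all-hands → the retro → the standup.
The onboarding reaches the standup via the onboarding → the design review → the standup.
That's the all-hands, the design review, the onboarding, and the retro — 4 in all.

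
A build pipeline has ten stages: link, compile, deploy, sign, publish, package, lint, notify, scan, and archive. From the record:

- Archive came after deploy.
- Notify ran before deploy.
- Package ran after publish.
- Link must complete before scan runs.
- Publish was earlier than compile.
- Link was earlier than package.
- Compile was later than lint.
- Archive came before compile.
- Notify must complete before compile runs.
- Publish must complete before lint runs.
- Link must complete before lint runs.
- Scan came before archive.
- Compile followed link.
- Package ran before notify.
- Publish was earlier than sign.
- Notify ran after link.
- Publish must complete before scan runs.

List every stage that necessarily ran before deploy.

Directly stated before deploy: notify.
Link reaches deploy via link → notify → deploy.
Package reaches deploy via package → notify → deploy.
Publish reaches deploy via publish → package → notify → deploy.
No chain forces scan (or any of the others) ahead of deploy.

link, notify, package, publish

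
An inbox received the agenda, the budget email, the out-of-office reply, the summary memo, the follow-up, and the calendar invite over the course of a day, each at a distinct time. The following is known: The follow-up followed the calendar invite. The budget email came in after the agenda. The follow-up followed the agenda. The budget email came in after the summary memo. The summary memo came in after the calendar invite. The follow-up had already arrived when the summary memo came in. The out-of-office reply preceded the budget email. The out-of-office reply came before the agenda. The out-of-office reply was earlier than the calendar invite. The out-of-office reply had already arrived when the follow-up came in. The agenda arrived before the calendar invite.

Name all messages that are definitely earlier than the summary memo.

Directly stated before the summary memo: the calendar invite and the follow-up.
The agenda reaches the summary memo via the agenda → the follow-up → the summary memo.
The out-of-office reply reaches the summary memo via the out-of-office reply → the calendar invite → the summary memo.
No chain forces the budget email ahead of the summary memo.

the agenda, the calendar invite, the follow-up, the out-of-office reply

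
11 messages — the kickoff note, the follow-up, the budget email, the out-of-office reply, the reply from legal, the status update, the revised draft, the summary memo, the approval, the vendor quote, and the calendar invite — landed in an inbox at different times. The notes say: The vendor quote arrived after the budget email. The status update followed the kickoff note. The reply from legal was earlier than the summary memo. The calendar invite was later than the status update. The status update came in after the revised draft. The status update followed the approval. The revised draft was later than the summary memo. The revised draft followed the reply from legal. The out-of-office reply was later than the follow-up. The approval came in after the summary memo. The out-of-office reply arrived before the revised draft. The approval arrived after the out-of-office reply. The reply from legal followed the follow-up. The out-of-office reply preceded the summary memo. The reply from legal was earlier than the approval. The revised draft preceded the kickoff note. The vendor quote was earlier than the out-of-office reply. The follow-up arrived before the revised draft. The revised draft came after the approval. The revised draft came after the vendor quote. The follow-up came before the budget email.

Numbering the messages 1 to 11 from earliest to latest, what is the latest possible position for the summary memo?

The summary memo must come before the approval, the calendar invite, the kickoff note, the revised draft, and the status update — 5 messages forced after it.
Everything else can be placed before the summary memo in some valid order, so the summary memo can sit as late as position 11 − 5 = 6.

6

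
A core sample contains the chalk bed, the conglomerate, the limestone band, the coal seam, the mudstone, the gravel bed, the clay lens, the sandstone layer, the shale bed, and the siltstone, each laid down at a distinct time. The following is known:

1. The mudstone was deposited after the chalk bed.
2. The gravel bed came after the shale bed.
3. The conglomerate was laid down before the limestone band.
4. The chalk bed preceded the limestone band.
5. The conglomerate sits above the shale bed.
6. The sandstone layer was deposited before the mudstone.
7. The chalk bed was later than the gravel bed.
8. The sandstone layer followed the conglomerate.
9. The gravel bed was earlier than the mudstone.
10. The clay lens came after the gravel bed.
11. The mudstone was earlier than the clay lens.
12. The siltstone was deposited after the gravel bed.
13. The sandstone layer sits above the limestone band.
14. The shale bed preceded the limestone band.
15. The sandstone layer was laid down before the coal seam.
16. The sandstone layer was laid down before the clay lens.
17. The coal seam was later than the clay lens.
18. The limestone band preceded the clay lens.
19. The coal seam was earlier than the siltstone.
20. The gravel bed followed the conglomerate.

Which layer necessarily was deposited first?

the shale bed

The shale bed has a chain of constraints placing it before every other layer, so the shale bed must be first.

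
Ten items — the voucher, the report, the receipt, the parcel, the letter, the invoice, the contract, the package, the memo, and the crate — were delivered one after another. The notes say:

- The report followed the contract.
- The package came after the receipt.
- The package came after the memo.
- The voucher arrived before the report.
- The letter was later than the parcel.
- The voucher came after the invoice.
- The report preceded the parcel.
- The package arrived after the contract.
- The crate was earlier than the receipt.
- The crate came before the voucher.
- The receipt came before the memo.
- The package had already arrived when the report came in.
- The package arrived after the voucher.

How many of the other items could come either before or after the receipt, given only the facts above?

3

Forced before the receipt: the crate; forced after the receipt: the letter, the memo, the package, the parcel, and the report.
That leaves the contract, the invoice, and the voucher with no forced order relative to the receipt — 3.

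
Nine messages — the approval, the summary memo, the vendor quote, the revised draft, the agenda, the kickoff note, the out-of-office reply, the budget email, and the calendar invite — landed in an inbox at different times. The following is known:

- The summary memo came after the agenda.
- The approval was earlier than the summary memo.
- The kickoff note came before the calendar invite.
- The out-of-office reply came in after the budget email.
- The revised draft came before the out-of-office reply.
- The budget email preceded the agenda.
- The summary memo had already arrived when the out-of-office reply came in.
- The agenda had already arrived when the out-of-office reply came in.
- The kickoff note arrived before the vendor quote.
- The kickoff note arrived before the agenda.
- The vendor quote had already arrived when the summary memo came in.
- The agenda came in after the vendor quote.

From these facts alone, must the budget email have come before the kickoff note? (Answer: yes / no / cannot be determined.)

cannot be determined

No chain of stated constraints runs from the budget email to the kickoff note, and none runs from the kickoff note to the budget email either.
So the relative order of the budget email and the kickoff note is not fixed by the given facts.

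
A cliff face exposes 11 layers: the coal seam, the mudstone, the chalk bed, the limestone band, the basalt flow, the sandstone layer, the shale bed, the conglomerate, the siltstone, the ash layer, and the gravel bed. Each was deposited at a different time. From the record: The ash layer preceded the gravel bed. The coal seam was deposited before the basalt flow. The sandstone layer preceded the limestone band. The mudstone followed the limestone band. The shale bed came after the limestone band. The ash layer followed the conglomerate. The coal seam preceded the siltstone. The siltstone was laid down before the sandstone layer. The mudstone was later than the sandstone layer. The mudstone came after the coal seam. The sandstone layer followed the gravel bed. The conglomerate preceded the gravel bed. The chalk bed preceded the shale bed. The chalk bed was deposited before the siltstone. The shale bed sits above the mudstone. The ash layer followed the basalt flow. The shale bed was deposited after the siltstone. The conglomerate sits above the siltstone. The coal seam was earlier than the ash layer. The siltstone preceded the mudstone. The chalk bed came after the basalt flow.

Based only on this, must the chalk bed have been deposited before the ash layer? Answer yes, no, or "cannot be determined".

Chain the constraints: the chalk bed → the siltstone → the conglomerate → the ash layer. Each link is directly stated, so the chalk bed comes before the ash layer.

yes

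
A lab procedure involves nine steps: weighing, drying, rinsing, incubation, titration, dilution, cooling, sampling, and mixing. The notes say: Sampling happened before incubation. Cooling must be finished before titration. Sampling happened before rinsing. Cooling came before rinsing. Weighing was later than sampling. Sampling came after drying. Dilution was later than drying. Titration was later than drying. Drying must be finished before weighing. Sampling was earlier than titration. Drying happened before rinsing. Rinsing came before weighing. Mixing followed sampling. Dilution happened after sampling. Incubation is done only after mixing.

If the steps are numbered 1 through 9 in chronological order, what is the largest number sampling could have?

Sampling must come before dilution, incubation, mixing, rinsing, titration, and weighing — 6 steps forced after it.
Everything else can be placed before sampling in some valid order, so sampling can sit as late as position 9 − 6 = 3.

3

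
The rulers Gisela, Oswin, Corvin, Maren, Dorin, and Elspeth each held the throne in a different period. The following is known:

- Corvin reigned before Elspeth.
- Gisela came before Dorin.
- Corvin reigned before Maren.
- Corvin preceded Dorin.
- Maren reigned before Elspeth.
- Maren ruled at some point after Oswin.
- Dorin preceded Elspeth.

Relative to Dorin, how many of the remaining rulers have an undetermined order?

2

Forced before Dorin: Corvin and Gisela; forced after Dorin: Elspeth.
That leaves Maren and Oswin with no forced order relative to Dorin — 2.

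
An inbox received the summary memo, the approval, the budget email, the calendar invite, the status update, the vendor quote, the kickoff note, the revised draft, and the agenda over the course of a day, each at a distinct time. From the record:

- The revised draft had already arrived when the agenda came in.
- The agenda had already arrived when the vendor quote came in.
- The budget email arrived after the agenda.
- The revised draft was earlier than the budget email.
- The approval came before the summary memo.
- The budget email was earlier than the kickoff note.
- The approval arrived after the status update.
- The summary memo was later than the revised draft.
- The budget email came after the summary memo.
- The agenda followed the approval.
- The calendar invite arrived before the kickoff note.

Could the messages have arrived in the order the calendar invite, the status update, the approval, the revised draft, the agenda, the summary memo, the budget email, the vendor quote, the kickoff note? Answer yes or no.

yes

Check each stated constraint against the proposed order — e.g. the agenda is ahead of the vendor quote; the calendar invite is ahead of the kickoff note. Every pair is in the required order; nothing is violated.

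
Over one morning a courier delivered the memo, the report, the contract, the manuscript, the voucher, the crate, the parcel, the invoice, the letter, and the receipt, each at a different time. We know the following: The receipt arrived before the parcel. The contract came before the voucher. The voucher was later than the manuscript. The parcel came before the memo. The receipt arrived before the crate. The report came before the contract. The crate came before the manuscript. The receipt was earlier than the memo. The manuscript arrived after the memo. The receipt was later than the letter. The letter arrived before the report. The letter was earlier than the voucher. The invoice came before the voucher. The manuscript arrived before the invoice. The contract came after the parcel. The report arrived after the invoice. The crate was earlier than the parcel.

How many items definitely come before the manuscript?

5

Directly stated before the manuscript: the crate and the memo.
The letter reaches the manuscript via the letter → the receipt → the crate → the manuscript.
The parcel reaches the manuscript via the parcel → the memo → the manuscript.
The receipt reaches the manuscript via the receipt → the crate → the manuscript.
No chain forces the voucher (or any of the others) ahead of the manuscript.
That's the crate, the letter, the memo, the parcel, and the receipt — 5 in all.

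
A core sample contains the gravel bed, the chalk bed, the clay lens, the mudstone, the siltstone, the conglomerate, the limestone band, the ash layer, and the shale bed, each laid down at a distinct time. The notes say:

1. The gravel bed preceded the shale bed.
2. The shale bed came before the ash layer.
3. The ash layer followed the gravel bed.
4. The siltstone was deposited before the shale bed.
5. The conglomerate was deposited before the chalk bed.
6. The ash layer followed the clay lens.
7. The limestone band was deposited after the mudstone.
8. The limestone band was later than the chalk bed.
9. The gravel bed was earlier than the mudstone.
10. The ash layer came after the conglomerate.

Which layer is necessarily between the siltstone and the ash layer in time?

Tracing the constraints gives the siltstone → the shale bed → the ash layer, so the shale bed sits after the siltstone and before the ash layer.
No other layer is forced both after the siltstone and before the ash layer.

the shale bed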